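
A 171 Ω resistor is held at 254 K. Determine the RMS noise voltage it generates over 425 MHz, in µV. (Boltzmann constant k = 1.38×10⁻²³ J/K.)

31.9 µV

V_n = √(4kTRB)
4kTRB = 4 × 1.38×10⁻²³ × 254 × 1.71×10² × 4.25×10⁸ = 1.02×10⁻⁹ V²
V_n = √(1.02×10⁻⁹) = 3.19×10⁻⁵ V = 31.9 µV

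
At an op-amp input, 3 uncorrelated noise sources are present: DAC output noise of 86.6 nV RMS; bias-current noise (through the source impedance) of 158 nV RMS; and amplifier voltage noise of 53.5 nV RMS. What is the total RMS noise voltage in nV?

188 nV

Uncorrelated sources add in power (mean-square): V_tot = √(ΣV_i²)
V_tot = √[(8.66×10⁻⁸)² + (1.58×10⁻⁷)² + (5.35×10⁻⁸)²] = 1.88×10⁻⁷ V = 188 nV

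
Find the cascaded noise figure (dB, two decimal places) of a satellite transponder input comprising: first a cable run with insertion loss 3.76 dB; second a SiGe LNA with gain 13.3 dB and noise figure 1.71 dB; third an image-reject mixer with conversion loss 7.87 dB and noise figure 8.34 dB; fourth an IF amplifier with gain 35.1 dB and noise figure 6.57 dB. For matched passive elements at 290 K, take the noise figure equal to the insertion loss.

8.18 dB

Convert to linear (a loss of L dB is a gain of −L dB): F_i = 10^(NF_i/10), G_i = 10^(G_i,dB/10)
  Stage 1: F_1 = 10^(3.76/10) = 2.377, G_1 = 10^(−3.76/10) = 0.4207
  Stage 2: F_2 = 10^(1.71/10) = 1.483, G_2 = 10^(13.3/10) = 21.38
  Stage 3: F_3 = 10^(8.34/10) = 6.823, G_3 = 10^(−7.87/10) = 0.1633
  Stage 4: F_4 = 10^(6.57/10) = 4.539, G_4 = 10^(35.1/10) = 3236
Friis cascade:
  F = 2.377 + (1.483 − 1)/0.4207 + (6.823 − 1)/8.995 + (4.539 − 1)/1.469 = 6.581
NF = 10 log₁₀(6.581) = 8.18 dB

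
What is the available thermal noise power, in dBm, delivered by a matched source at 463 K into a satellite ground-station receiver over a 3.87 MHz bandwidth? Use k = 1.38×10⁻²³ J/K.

P_n = kTB = 1.38×10⁻²³ × 463 × 3.87×10⁶ = 2.47×10⁻¹⁴ W
In dBm: 10 log₁₀(2.47×10⁻¹⁴ / 10⁻³) = −106.1 dBm

−106.1 dBm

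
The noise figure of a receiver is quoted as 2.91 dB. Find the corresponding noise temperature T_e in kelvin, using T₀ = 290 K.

277 K

F = 10^(2.91/10) = 1.95434
T_e = (F − 1)·T₀ = (1.95434 − 1) × 290 = 277 K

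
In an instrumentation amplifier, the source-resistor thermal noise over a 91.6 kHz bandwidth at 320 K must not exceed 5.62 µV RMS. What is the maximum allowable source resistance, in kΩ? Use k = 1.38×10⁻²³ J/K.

19.5 kΩ

Johnson–Nyquist: V_n = √(4kTRB) ⇒ R = V_n² / (4kTB)
4kTB = 4 × 1.38×10⁻²³ × 320 × 9.16×10⁴ = 1.62×10⁻¹⁵
R = (5.62×10⁻⁶)² / 1.62×10⁻¹⁵ = 1.95×10⁴ Ω = 19.5 kΩ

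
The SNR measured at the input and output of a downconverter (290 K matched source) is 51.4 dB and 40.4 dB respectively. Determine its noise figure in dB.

11.0 dB

NF (dB) = SNR_in(dB) − SNR_out(dB) when the source is at T₀
NF = 51.4 − 40.4 = 11.0 dB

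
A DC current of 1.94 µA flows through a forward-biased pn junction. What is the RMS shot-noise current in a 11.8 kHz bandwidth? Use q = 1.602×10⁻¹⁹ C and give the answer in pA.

I_n = √(2qI·B)
2qI·B = 2 × 1.602×10⁻¹⁹ × 1.94×10⁻⁶ × 1.18×10⁴ = 7.33×10⁻²¹ A²
I_n = √(7.33×10⁻²¹) = 8.56×10⁻¹¹ A = 85.6 pA

85.6 pA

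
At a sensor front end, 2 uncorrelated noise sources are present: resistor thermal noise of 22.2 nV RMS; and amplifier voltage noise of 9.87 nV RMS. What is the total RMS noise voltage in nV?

Uncorrelated sources add in power (mean-square): V_tot = √(ΣV_i²)
V_tot = √[(2.22×10⁻⁸)² + (9.87×10⁻⁹)²] = 2.43×10⁻⁸ V = 24.3 nV

24.3 nV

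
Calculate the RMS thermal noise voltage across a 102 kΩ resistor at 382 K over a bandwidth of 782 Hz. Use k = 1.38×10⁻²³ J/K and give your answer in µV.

V_n = √(4kTRB)
4kTRB = 4 × 1.38×10⁻²³ × 382 × 1.02×10⁵ × 7.82×10² = 1.68×10⁻¹² V²
V_n = √(1.68×10⁻¹²) = 1.30×10⁻⁶ V = 1.30 µV

1.30 µV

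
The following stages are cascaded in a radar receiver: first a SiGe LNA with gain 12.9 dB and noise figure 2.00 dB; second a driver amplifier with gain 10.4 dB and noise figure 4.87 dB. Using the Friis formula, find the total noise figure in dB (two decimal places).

2.28 dB

Convert to linear (a loss of L dB is a gain of −L dB): F_i = 10^(NF_i/10), G_i = 10^(G_i,dB/10)
  Stage 1: F_1 = 10^(2.00/10) = 1.585, G_1 = 10^(12.9/10) = 19.50
  Stage 2: F_2 = 10^(4.87/10) = 3.069, G_2 = 10^(10.4/10) = 10.96
Friis cascade:
  F = 1.585 + (3.069 − 1)/19.50 = 1.691
NF = 10 log₁₀(1.691) = 2.28 dB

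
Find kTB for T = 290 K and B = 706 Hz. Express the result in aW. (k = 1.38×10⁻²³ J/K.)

2.83 aW

P_n = kTB = 1.38×10⁻²³ × 290 × 7.06×10² = 2.83×10⁻¹⁸ W = 2.83 aW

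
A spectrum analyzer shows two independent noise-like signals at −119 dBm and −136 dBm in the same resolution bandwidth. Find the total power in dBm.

−118.9 dBm

Convert to linear, add, convert back:
P₁ = 1.26×10⁻¹⁵ W, P₂ = 2.51×10⁻¹⁷ W
P_tot = 1.28×10⁻¹⁵ W → 10 log₁₀(P_tot / 10⁻³) = −118.9 dBm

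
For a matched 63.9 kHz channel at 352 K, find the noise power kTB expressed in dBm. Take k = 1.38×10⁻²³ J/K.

−125.1 dBm

P_n = kTB = 1.38×10⁻²³ × 352 × 6.39×10⁴ = 3.10×10⁻¹⁶ W
In dBm: 10 log₁₀(3.10×10⁻¹⁶ / 10⁻³) = −125.1 dBm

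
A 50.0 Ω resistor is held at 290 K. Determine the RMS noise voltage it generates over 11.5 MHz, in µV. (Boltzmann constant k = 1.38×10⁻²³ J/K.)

3.03 µV

V_n = √(4kTRB)
4kTRB = 4 × 1.38×10⁻²³ × 290 × 5.00×10¹ × 1.15×10⁷ = 9.20×10⁻¹² V²
V_n = √(9.20×10⁻¹²) = 3.03×10⁻⁶ V = 3.03 µV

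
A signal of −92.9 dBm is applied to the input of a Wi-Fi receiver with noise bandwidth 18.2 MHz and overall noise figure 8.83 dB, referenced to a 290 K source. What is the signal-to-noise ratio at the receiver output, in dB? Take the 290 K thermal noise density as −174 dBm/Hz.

Noise floor: N = −174 + 10 log₁₀(B) + NF
10 log₁₀(1.82×10⁷) = 72.6 dB
N = −174 + 72.6 + 8.83 = −92.57 dBm
SNR = P_sig − N = −92.9 − (−92.57) = −0.33 dB → −0.3 dB

−0.3 dB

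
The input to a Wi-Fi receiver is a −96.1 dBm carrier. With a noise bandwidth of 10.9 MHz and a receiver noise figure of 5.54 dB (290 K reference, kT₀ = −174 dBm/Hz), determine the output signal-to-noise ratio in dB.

2.0 dB

Noise floor: N = −174 + 10 log₁₀(B) + NF
10 log₁₀(1.09×10⁷) = 70.37 dB
N = −174 + 70.37 + 5.54 = −98.09 dBm
SNR = P_sig − N = −96.1 − (−98.09) = 1.99 dB → 2.0 dB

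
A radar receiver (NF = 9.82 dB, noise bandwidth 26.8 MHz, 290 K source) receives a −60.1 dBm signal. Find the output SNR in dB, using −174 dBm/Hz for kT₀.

29.8 dB

Noise floor: N = −174 + 10 log₁₀(B) + NF
10 log₁₀(2.68×10⁷) = 74.28 dB
N = −174 + 74.28 + 9.82 = −89.90 dBm
SNR = P_sig − N = −60.1 − (−89.90) = 29.80 dB → 29.8 dB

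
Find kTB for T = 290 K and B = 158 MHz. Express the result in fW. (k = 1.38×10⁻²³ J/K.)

P_n = kTB = 1.38×10⁻²³ × 290 × 1.58×10⁸ = 6.32×10⁻¹³ W = 632 fW

632 fW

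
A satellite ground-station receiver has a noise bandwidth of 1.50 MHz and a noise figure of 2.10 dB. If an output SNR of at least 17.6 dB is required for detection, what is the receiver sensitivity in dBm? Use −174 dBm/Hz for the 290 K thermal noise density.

Sensitivity = −174 + 10 log₁₀(B) + NF + SNR_min
= −174 + 61.76 + 2.10 + 17.6
= −92.54 dBm → −92.5 dBm

−92.5 dBm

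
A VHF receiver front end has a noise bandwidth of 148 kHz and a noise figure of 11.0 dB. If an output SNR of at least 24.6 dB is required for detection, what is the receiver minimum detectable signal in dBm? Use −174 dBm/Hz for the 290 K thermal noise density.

−86.7 dBm

Sensitivity = −174 + 10 log₁₀(B) + NF + SNR_min
= −174 + 51.7 + 11.0 + 24.6
= −86.7 dBm → −86.7 dBm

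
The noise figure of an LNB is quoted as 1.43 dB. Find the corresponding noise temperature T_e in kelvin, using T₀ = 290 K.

F = 10^(1.43/10) = 1.38995
T_e = (F − 1)·T₀ = (1.38995 − 1) × 290 = 113 K

113 K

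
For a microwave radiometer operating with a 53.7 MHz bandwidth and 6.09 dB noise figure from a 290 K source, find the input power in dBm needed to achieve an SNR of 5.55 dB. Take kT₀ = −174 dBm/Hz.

−85.1 dBm

Sensitivity = −174 + 10 log₁₀(B) + NF + SNR_min
= −174 + 77.3 + 6.09 + 5.55
= −85.06 dBm → −85.1 dBm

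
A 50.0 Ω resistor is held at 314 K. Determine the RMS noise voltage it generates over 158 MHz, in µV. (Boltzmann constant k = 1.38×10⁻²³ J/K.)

11.7 µV

V_n = √(4kTRB)
4kTRB = 4 × 1.38×10⁻²³ × 314 × 5.00×10¹ × 1.58×10⁸ = 1.37×10⁻¹⁰ V²
V_n = √(1.37×10⁻¹⁰) = 1.17×10⁻⁵ V = 11.7 µV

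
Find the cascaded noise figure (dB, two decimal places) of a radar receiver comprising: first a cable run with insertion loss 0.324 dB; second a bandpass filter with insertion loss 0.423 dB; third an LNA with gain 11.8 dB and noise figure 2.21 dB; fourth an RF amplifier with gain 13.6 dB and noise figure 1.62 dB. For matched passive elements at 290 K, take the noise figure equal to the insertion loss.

Convert to linear (a loss of L dB is a gain of −L dB): F_i = 10^(NF_i/10), G_i = 10^(G_i,dB/10)
  Stage 1: F_1 = 10^(0.324/10) = 1.077, G_1 = 10^(−0.324/10) = 0.9281
  Stage 2: F_2 = 10^(0.423/10) = 1.102, G_2 = 10^(−0.423/10) = 0.9072
  Stage 3: F_3 = 10^(2.21/10) = 1.663, G_3 = 10^(11.8/10) = 15.14
  Stage 4: F_4 = 10^(1.62/10) = 1.452, G_4 = 10^(13.6/10) = 22.91
Friis cascade:
  F = 1.077 + (1.102 − 1)/0.9281 + (1.663 − 1)/0.8420 + (1.452 − 1)/12.74 = 2.011
NF = 10 log₁₀(2.011) = 3.03 dB

3.03 dB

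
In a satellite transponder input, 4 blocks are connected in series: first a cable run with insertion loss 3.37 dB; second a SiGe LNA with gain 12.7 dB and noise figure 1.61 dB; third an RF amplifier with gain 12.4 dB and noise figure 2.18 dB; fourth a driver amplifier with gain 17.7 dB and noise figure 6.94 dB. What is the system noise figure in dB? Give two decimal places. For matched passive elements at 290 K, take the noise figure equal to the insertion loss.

Convert to linear (a loss of L dB is a gain of −L dB): F_i = 10^(NF_i/10), G_i = 10^(G_i,dB/10)
  Stage 1: F_1 = 10^(3.37/10) = 2.173, G_1 = 10^(−3.37/10) = 0.4603
  Stage 2: F_2 = 10^(1.61/10) = 1.449, G_2 = 10^(12.7/10) = 18.62
  Stage 3: F_3 = 10^(2.18/10) = 1.652, G_3 = 10^(12.4/10) = 17.38
  Stage 4: F_4 = 10^(6.94/10) = 4.943, G_4 = 10^(17.7/10) = 58.88
Friis cascade:
  F = 2.173 + (1.449 − 1)/0.4603 + (1.652 − 1)/8.570 + (4.943 − 1)/148.9 = 3.250
NF = 10 log₁₀(3.250) = 5.12 dB

5.12 dB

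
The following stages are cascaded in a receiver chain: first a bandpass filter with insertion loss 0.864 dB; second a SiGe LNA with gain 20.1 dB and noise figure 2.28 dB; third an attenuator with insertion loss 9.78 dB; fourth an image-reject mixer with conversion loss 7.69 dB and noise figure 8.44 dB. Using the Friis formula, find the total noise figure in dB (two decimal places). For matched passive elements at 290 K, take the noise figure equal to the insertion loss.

Convert to linear (a loss of L dB is a gain of −L dB): F_i = 10^(NF_i/10), G_i = 10^(G_i,dB/10)
  Stage 1: F_1 = 10^(0.864/10) = 1.220, G_1 = 10^(−0.864/10) = 0.8196
  Stage 2: F_2 = 10^(2.28/10) = 1.690, G_2 = 10^(20.1/10) = 102.3
  Stage 3: F_3 = 10^(9.78/10) = 9.506, G_3 = 10^(−9.78/10) = 0.1052
  Stage 4: F_4 = 10^(8.44/10) = 6.982, G_4 = 10^(−7.69/10) = 0.1702
Friis cascade:
  F = 1.220 + (1.690 − 1)/0.8196 + (9.506 − 1)/83.87 + (6.982 − 1)/8.823 = 2.842
NF = 10 log₁₀(2.842) = 4.54 dB

4.54 dB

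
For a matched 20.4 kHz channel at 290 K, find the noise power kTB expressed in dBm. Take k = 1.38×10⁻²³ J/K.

−130.9 dBm

P_n = kTB = 1.38×10⁻²³ × 290 × 2.04×10⁴ = 8.16×10⁻¹⁷ W
In dBm: 10 log₁₀(8.16×10⁻¹⁷ / 10⁻³) = −130.9 dBm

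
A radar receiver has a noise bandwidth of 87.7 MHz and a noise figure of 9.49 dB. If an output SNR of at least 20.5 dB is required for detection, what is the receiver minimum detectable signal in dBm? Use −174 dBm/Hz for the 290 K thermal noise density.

−64.6 dBm

Sensitivity = −174 + 10 log₁₀(B) + NF + SNR_min
= −174 + 79.43 + 9.49 + 20.5
= −64.58 dBm → −64.6 dBm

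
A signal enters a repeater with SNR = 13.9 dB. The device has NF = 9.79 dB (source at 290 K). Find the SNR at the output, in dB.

4.11 dB

By definition F = SNR_in/SNR_out, so in dB: SNR_out = SNR_in − NF
SNR_out = 13.9 − 9.79 = 4.11 dB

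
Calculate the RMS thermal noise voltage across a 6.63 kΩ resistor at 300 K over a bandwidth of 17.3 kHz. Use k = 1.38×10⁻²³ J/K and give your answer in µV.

V_n = √(4kTRB)
4kTRB = 4 × 1.38×10⁻²³ × 300 × 6.63×10³ × 1.73×10⁴ = 1.90×10⁻¹² V²
V_n = √(1.90×10⁻¹²) = 1.38×10⁻⁶ V = 1.38 µV

1.38 µV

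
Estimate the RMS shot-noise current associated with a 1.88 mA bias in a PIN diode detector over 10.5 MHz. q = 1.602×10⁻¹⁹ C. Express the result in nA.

I_n = √(2qI·B)
2qI·B = 2 × 1.602×10⁻¹⁹ × 1.88×10⁻³ × 1.05×10⁷ = 6.32×10⁻¹⁵ A²
I_n = √(6.32×10⁻¹⁵) = 7.95×10⁻⁸ A = 79.5 nA

79.5 nA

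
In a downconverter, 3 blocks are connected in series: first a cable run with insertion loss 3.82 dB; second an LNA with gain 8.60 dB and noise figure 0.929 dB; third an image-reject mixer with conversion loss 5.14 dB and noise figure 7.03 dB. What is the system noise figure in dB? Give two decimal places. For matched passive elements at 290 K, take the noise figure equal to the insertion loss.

Convert to linear (a loss of L dB is a gain of −L dB): F_i = 10^(NF_i/10), G_i = 10^(G_i,dB/10)
  Stage 1: F_1 = 10^(3.82/10) = 2.410, G_1 = 10^(−3.82/10) = 0.4150
  Stage 2: F_2 = 10^(0.929/10) = 1.239, G_2 = 10^(8.60/10) = 7.244
  Stage 3: F_3 = 10^(7.03/10) = 5.047, G_3 = 10^(−5.14/10) = 0.3062
Friis cascade:
  F = 2.410 + (1.239 − 1)/0.4150 + (5.047 − 1)/3.006 = 4.331
NF = 10 log₁₀(4.331) = 6.37 dB

6.37 dB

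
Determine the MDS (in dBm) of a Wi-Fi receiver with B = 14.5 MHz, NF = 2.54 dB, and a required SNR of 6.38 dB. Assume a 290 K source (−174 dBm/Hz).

Sensitivity = −174 + 10 log₁₀(B) + NF + SNR_min
= −174 + 71.61 + 2.54 + 6.38
= −93.47 dBm → −93.5 dBm

−93.5 dBm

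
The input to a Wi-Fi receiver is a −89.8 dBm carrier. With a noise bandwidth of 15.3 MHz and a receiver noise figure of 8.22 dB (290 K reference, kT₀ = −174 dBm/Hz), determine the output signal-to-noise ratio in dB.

4.1 dB

Noise floor: N = −174 + 10 log₁₀(B) + NF
10 log₁₀(1.53×10⁷) = 71.85 dB
N = −174 + 71.85 + 8.22 = −93.93 dBm
SNR = P_sig − N = −89.8 − (−93.93) = 4.13 dB → 4.1 dB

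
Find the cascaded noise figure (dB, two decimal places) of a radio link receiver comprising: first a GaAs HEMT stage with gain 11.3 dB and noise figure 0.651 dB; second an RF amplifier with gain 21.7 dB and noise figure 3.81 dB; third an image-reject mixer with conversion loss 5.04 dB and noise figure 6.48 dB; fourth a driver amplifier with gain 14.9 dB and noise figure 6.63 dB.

1.05 dB

Convert to linear (a loss of L dB is a gain of −L dB): F_i = 10^(NF_i/10), G_i = 10^(G_i,dB/10)
  Stage 1: F_1 = 10^(0.651/10) = 1.162, G_1 = 10^(11.3/10) = 13.49
  Stage 2: F_2 = 10^(3.81/10) = 2.404, G_2 = 10^(21.7/10) = 147.9
  Stage 3: F_3 = 10^(6.48/10) = 4.446, G_3 = 10^(−5.04/10) = 0.3133
  Stage 4: F_4 = 10^(6.63/10) = 4.603, G_4 = 10^(14.9/10) = 30.90
Friis cascade:
  F = 1.162 + (2.404 − 1)/13.49 + (4.446 − 1)/1995 + (4.603 − 1)/625.2 = 1.273
NF = 10 log₁₀(1.273) = 1.05 dB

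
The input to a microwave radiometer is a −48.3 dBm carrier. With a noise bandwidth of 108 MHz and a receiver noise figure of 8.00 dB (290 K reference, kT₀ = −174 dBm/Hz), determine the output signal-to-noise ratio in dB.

37.4 dB

Noise floor: N = −174 + 10 log₁₀(B) + NF
10 log₁₀(1.08×10⁸) = 80.33 dB
N = −174 + 80.33 + 8.00 = −85.67 dBm
SNR = P_sig − N = −48.3 − (−85.67) = 37.37 dB → 37.4 dB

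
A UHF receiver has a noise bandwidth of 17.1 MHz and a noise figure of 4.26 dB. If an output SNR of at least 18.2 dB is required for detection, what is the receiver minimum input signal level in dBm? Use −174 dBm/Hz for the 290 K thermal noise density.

−79.2 dBm

Sensitivity = −174 + 10 log₁₀(B) + NF + SNR_min
= −174 + 72.33 + 4.26 + 18.2
= −79.21 dBm → −79.2 dBm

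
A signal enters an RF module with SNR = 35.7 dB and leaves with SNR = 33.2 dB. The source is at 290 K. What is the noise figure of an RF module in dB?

2.5 dB

NF (dB) = SNR_in(dB) − SNR_out(dB) when the source is at T₀
NF = 35.7 − 33.2 = 2.5 dB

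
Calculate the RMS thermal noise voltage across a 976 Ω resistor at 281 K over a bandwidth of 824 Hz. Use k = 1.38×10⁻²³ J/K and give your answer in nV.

112 nV

V_n = √(4kTRB)
4kTRB = 4 × 1.38×10⁻²³ × 281 × 9.76×10² × 8.24×10² = 1.25×10⁻¹⁴ V²
V_n = √(1.25×10⁻¹⁴) = 1.12×10⁻⁷ V = 112 nV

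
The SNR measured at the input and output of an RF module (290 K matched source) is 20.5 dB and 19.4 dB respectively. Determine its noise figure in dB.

1.1 dB

NF (dB) = SNR_in(dB) − SNR_out(dB) when the source is at T₀
NF = 20.5 − 19.4 = 1.1 dB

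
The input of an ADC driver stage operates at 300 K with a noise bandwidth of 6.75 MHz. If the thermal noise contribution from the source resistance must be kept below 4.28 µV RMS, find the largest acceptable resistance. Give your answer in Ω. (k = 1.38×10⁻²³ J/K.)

Johnson–Nyquist: V_n = √(4kTRB) ⇒ R = V_n² / (4kTB)
4kTB = 4 × 1.38×10⁻²³ × 300 × 6.75×10⁶ = 1.12×10⁻¹³
R = (4.28×10⁻⁶)² / 1.12×10⁻¹³ = 1.64×10² Ω = 164 Ω

164 Ω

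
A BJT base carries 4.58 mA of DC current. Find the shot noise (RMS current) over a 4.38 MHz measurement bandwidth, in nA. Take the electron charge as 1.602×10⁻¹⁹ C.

80.2 nA

I_n = √(2qI·B)
2qI·B = 2 × 1.602×10⁻¹⁹ × 4.58×10⁻³ × 4.38×10⁶ = 6.43×10⁻¹⁵ A²
I_n = √(6.43×10⁻¹⁵) = 8.02×10⁻⁸ A = 80.2 nA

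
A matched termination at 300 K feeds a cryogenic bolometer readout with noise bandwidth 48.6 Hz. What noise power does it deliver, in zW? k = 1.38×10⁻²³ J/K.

201 zW

P_n = kTB = 1.38×10⁻²³ × 300 × 4.86×10¹ = 2.01×10⁻¹⁹ W = 201 zW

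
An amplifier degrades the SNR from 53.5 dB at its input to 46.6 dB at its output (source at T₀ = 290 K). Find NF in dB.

6.9 dB

NF (dB) = SNR_in(dB) − SNR_out(dB) when the source is at T₀
NF = 53.5 − 46.6 = 6.9 dB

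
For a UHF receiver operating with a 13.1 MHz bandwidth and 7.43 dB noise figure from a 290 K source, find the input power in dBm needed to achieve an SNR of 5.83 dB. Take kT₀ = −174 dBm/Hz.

−89.6 dBm

Sensitivity = −174 + 10 log₁₀(B) + NF + SNR_min
= −174 + 71.17 + 7.43 + 5.83
= −89.57 dBm → −89.6 dBm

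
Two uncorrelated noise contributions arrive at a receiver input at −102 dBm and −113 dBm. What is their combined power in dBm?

−101.7 dBm

Convert to linear, add, convert back:
P₁ = 6.31×10⁻¹⁴ W, P₂ = 5.01×10⁻¹⁵ W
P_tot = 6.81×10⁻¹⁴ W → 10 log₁₀(P_tot / 10⁻³) = −101.7 dBm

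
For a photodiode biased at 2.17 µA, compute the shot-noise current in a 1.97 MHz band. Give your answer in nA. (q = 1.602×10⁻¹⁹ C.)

I_n = √(2qI·B)
2qI·B = 2 × 1.602×10⁻¹⁹ × 2.17×10⁻⁶ × 1.97×10⁶ = 1.37×10⁻¹⁸ A²
I_n = √(1.37×10⁻¹⁸) = 1.17×10⁻⁹ A = 1.17 nA

1.17 nA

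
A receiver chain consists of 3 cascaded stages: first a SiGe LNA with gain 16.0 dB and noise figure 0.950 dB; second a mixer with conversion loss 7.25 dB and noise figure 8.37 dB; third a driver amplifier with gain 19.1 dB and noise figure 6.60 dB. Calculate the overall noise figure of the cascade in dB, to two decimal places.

2.71 dB

Convert to linear (a loss of L dB is a gain of −L dB): F_i = 10^(NF_i/10), G_i = 10^(G_i,dB/10)
  Stage 1: F_1 = 10^(0.950/10) = 1.245, G_1 = 10^(16.0/10) = 39.81
  Stage 2: F_2 = 10^(8.37/10) = 6.871, G_2 = 10^(−7.25/10) = 0.1884
  Stage 3: F_3 = 10^(6.60/10) = 4.571, G_3 = 10^(19.1/10) = 81.28
Friis cascade:
  F = 1.245 + (6.871 − 1)/39.81 + (4.571 − 1)/7.499 = 1.868
NF = 10 log₁₀(1.868) = 2.71 dB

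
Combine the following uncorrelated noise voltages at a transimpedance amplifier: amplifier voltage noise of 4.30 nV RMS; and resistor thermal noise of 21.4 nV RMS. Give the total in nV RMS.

Uncorrelated sources add in power (mean-square): V_tot = √(ΣV_i²)
V_tot = √[(4.30×10⁻⁹)² + (2.14×10⁻⁸)²] = 2.18×10⁻⁸ V = 21.8 nV

21.8 nV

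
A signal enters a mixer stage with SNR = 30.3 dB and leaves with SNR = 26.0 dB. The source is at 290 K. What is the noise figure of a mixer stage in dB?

4.3 dB

NF (dB) = SNR_in(dB) − SNR_out(dB) when the source is at T₀
NF = 30.3 − 26.0 = 4.3 dB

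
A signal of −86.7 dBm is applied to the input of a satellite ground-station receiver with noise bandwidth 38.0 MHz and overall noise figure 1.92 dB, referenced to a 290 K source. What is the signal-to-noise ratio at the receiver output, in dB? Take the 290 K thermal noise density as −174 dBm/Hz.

Noise floor: N = −174 + 10 log₁₀(B) + NF
10 log₁₀(3.80×10⁷) = 75.8 dB
N = −174 + 75.8 + 1.92 = −96.28 dBm
SNR = P_sig − N = −86.7 − (−96.28) = 9.58 dB → 9.6 dB

9.6 dB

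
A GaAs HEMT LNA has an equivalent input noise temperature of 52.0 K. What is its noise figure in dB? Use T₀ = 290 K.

0.716 dB

F = 1 + T_e/T₀ = 1 + 52.0/290 = 1.17931
NF = 10 log₁₀(1.17931) = 0.716 dB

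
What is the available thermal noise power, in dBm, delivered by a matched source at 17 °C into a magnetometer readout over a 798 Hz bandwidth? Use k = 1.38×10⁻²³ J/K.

T = 17 °C + 273.15 = 290.15 K
P_n = kTB = 1.38×10⁻²³ × 290.15 × 7.98×10² = 3.20×10⁻¹⁸ W
In dBm: 10 log₁₀(3.20×10⁻¹⁸ / 10⁻³) = −145.0 dBm

−145.0 dBm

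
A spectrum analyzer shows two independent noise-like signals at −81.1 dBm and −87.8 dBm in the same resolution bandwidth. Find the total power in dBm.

−80.3 dBm

Convert to linear, add, convert back:
P₁ = 7.76×10⁻¹² W, P₂ = 1.66×10⁻¹² W
P_tot = 9.42×10⁻¹² W → 10 log₁₀(P_tot / 10⁻³) = −80.3 dBm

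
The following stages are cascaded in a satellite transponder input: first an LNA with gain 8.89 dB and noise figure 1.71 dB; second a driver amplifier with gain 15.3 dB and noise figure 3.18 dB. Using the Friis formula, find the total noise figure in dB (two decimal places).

Convert to linear (a loss of L dB is a gain of −L dB): F_i = 10^(NF_i/10), G_i = 10^(G_i,dB/10)
  Stage 1: F_1 = 10^(1.71/10) = 1.483, G_1 = 10^(8.89/10) = 7.745
  Stage 2: F_2 = 10^(3.18/10) = 2.080, G_2 = 10^(15.3/10) = 33.88
Friis cascade:
  F = 1.483 + (2.080 − 1)/7.745 = 1.622
NF = 10 log₁₀(1.622) = 2.10 dB

2.10 dB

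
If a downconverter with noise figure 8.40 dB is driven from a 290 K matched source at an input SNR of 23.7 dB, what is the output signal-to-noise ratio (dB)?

15.30 dB

By definition F = SNR_in/SNR_out, so in dB: SNR_out = SNR_in − NF
SNR_out = 23.7 − 8.40 = 15.30 dB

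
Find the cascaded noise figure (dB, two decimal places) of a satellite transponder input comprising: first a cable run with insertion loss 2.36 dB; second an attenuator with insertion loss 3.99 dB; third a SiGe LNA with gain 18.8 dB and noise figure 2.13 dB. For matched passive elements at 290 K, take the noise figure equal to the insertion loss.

8.48 dB

Convert to linear (a loss of L dB is a gain of −L dB): F_i = 10^(NF_i/10), G_i = 10^(G_i,dB/10)
  Stage 1: F_1 = 10^(2.36/10) = 1.722, G_1 = 10^(−2.36/10) = 0.5808
  Stage 2: F_2 = 10^(3.99/10) = 2.506, G_2 = 10^(−3.99/10) = 0.3990
  Stage 3: F_3 = 10^(2.13/10) = 1.633, G_3 = 10^(18.8/10) = 75.86
Friis cascade:
  F = 1.722 + (2.506 − 1)/0.5808 + (1.633 − 1)/0.2317 = 7.047
NF = 10 log₁₀(7.047) = 8.48 dB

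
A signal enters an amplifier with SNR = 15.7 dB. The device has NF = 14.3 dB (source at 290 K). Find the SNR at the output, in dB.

By definition F = SNR_in/SNR_out, so in dB: SNR_out = SNR_in − NF
SNR_out = 15.7 − 14.3 = 1.4 dB

1.4 dB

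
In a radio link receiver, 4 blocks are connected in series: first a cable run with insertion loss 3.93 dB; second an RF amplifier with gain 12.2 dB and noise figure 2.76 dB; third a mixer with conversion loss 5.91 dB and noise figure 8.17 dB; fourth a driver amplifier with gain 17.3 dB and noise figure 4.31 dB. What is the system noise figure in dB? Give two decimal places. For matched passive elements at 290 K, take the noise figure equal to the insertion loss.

Convert to linear (a loss of L dB is a gain of −L dB): F_i = 10^(NF_i/10), G_i = 10^(G_i,dB/10)
  Stage 1: F_1 = 10^(3.93/10) = 2.472, G_1 = 10^(−3.93/10) = 0.4046
  Stage 2: F_2 = 10^(2.76/10) = 1.888, G_2 = 10^(12.2/10) = 16.60
  Stage 3: F_3 = 10^(8.17/10) = 6.561, G_3 = 10^(−5.91/10) = 0.2564
  Stage 4: F_4 = 10^(4.31/10) = 2.698, G_4 = 10^(17.3/10) = 53.70
Friis cascade:
  F = 2.472 + (1.888 − 1)/0.4046 + (6.561 − 1)/6.714 + (2.698 − 1)/1.722 = 6.481
NF = 10 log₁₀(6.481) = 8.12 dB

8.12 dB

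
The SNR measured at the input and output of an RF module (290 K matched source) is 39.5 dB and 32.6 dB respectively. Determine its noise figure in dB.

6.9 dB

NF (dB) = SNR_in(dB) − SNR_out(dB) when the source is at T₀
NF = 39.5 − 32.6 = 6.9 dB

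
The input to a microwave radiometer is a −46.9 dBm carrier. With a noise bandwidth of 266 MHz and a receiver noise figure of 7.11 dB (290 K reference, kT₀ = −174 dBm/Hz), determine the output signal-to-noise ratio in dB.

35.7 dB

Noise floor: N = −174 + 10 log₁₀(B) + NF
10 log₁₀(2.66×10⁸) = 84.25 dB
N = −174 + 84.25 + 7.11 = −82.64 dBm
SNR = P_sig − N = −46.9 − (−82.64) = 35.74 dB → 35.7 dB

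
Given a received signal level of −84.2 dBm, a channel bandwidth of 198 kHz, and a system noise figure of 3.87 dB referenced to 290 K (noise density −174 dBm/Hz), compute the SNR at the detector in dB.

33.0 dB

Noise floor: N = −174 + 10 log₁₀(B) + NF
10 log₁₀(1.98×10⁵) = 52.97 dB
N = −174 + 52.97 + 3.87 = −117.16 dBm
SNR = P_sig − N = −84.2 − (−117.16) = 32.96 dB → 33.0 dB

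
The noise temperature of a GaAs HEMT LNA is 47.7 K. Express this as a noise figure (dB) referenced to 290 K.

0.661 dB

F = 1 + T_e/T₀ = 1 + 47.7/290 = 1.16448
NF = 10 log₁₀(1.16448) = 0.661 dB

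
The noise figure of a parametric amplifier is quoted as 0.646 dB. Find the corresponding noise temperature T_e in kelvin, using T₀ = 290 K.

F = 10^(0.646/10) = 1.16038
T_e = (F − 1)·T₀ = (1.16038 − 1) × 290 = 46.5 K

46.5 K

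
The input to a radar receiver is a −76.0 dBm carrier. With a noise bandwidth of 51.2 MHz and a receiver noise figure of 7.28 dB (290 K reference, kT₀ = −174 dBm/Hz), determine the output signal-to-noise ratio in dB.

Noise floor: N = −174 + 10 log₁₀(B) + NF
10 log₁₀(5.12×10⁷) = 77.09 dB
N = −174 + 77.09 + 7.28 = −89.63 dBm
SNR = P_sig − N = −76.0 − (−89.63) = 13.63 dB → 13.6 dB

13.6 dB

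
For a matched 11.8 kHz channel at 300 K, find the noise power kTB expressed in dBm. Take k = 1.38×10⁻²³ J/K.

P_n = kTB = 1.38×10⁻²³ × 300 × 1.18×10⁴ = 4.89×10⁻¹⁷ W
In dBm: 10 log₁₀(4.89×10⁻¹⁷ / 10⁻³) = −133.1 dBm

−133.1 dBm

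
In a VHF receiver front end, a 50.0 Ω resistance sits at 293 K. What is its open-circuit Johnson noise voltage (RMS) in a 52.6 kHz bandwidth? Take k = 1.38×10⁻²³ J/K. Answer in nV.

V_n = √(4kTRB)
4kTRB = 4 × 1.38×10⁻²³ × 293 × 5.00×10¹ × 5.26×10⁴ = 4.25×10⁻¹⁴ V²
V_n = √(4.25×10⁻¹⁴) = 2.06×10⁻⁷ V = 206 nV

206 nV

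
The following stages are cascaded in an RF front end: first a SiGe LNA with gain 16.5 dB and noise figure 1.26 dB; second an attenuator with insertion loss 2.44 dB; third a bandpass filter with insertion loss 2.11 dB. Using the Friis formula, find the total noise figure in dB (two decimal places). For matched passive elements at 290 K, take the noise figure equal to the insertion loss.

1.39 dB

Convert to linear (a loss of L dB is a gain of −L dB): F_i = 10^(NF_i/10), G_i = 10^(G_i,dB/10)
  Stage 1: F_1 = 10^(1.26/10) = 1.337, G_1 = 10^(16.5/10) = 44.67
  Stage 2: F_2 = 10^(2.44/10) = 1.754, G_2 = 10^(−2.44/10) = 0.5702
  Stage 3: F_3 = 10^(2.11/10) = 1.626, G_3 = 10^(−2.11/10) = 0.6152
Friis cascade:
  F = 1.337 + (1.754 − 1)/44.67 + (1.626 − 1)/25.47 = 1.378
NF = 10 log₁₀(1.378) = 1.39 dB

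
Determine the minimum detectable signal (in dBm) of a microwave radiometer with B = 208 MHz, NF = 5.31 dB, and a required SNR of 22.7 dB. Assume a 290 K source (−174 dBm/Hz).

Sensitivity = −174 + 10 log₁₀(B) + NF + SNR_min
= −174 + 83.18 + 5.31 + 22.7
= −62.81 dBm → −62.8 dBm

−62.8 dBm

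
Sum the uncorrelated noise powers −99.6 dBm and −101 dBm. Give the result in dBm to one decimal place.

Convert to linear, add, convert back:
P₁ = 1.10×10⁻¹³ W, P₂ = 7.94×10⁻¹⁴ W
P_tot = 1.89×10⁻¹³ W → 10 log₁₀(P_tot / 10⁻³) = −97.2 dBm

−97.2 dBm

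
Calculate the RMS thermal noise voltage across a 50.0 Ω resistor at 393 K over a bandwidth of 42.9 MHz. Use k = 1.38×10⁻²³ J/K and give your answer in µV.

6.82 µV

V_n = √(4kTRB)
4kTRB = 4 × 1.38×10⁻²³ × 393 × 5.00×10¹ × 4.29×10⁷ = 4.65×10⁻¹¹ V²
V_n = √(4.65×10⁻¹¹) = 6.82×10⁻⁶ V = 6.82 µV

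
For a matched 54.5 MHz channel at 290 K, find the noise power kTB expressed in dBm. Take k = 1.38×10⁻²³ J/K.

P_n = kTB = 1.38×10⁻²³ × 290 × 5.45×10⁷ = 2.18×10⁻¹³ W
In dBm: 10 log₁₀(2.18×10⁻¹³ / 10⁻³) = −96.6 dBm

−96.6 dBm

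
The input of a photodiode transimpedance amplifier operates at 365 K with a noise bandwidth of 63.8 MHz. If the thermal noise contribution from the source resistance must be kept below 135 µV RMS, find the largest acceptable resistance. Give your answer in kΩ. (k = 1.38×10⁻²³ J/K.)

14.2 kΩ

Johnson–Nyquist: V_n = √(4kTRB) ⇒ R = V_n² / (4kTB)
4kTB = 4 × 1.38×10⁻²³ × 365 × 6.38×10⁷ = 1.29×10⁻¹²
R = (1.35×10⁻⁴)² / 1.29×10⁻¹² = 1.42×10⁴ Ω = 14.2 kΩ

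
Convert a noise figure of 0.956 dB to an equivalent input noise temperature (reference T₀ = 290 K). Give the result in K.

71.4 K

F = 10^(0.956/10) = 1.24624
T_e = (F − 1)·T₀ = (1.24624 − 1) × 290 = 71.4 K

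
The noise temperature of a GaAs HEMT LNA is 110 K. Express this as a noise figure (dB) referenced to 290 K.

F = 1 + T_e/T₀ = 1 + 110/290 = 1.37931
NF = 10 log₁₀(1.37931) = 1.40 dB

1.40 dB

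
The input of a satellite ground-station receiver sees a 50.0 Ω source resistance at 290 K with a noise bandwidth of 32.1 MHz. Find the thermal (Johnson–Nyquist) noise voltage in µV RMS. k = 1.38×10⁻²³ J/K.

5.07 µV

V_n = √(4kTRB)
4kTRB = 4 × 1.38×10⁻²³ × 290 × 5.00×10¹ × 3.21×10⁷ = 2.57×10⁻¹¹ V²
V_n = √(2.57×10⁻¹¹) = 5.07×10⁻⁶ V = 5.07 µV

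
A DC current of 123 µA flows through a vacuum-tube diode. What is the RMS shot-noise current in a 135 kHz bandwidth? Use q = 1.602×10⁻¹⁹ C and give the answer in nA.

I_n = √(2qI·B)
2qI·B = 2 × 1.602×10⁻¹⁹ × 1.23×10⁻⁴ × 1.35×10⁵ = 5.32×10⁻¹⁸ A²
I_n = √(5.32×10⁻¹⁸) = 2.31×10⁻⁹ A = 2.31 nA

2.31 nA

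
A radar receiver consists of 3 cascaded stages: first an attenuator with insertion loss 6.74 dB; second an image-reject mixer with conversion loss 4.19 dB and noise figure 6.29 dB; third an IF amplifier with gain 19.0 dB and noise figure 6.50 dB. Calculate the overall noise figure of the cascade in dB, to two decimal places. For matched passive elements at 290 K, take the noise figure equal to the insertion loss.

Convert to linear (a loss of L dB is a gain of −L dB): F_i = 10^(NF_i/10), G_i = 10^(G_i,dB/10)
  Stage 1: F_1 = 10^(6.74/10) = 4.721, G_1 = 10^(−6.74/10) = 0.2118
  Stage 2: F_2 = 10^(6.29/10) = 4.256, G_2 = 10^(−4.19/10) = 0.3811
  Stage 3: F_3 = 10^(6.50/10) = 4.467, G_3 = 10^(19.0/10) = 79.43
Friis cascade:
  F = 4.721 + (4.256 − 1)/0.2118 + (4.467 − 1)/0.08072 = 63.04
NF = 10 log₁₀(63.04) = 18.00 dB

18.00 dB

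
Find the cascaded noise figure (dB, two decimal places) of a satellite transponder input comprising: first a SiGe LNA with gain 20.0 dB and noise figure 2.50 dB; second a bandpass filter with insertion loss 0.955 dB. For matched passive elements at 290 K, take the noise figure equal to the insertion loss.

Convert to linear (a loss of L dB is a gain of −L dB): F_i = 10^(NF_i/10), G_i = 10^(G_i,dB/10)
  Stage 1: F_1 = 10^(2.50/10) = 1.778, G_1 = 10^(20.0/10) = 100.0
  Stage 2: F_2 = 10^(0.955/10) = 1.246, G_2 = 10^(−0.955/10) = 0.8026
Friis cascade:
  F = 1.778 + (1.246 − 1)/100.0 = 1.781
NF = 10 log₁₀(1.781) = 2.51 dB

2.51 dB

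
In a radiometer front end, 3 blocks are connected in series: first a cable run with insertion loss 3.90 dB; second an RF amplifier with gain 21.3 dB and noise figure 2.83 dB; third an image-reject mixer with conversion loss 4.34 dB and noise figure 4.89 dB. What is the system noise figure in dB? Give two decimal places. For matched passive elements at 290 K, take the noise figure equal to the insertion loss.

Convert to linear (a loss of L dB is a gain of −L dB): F_i = 10^(NF_i/10), G_i = 10^(G_i,dB/10)
  Stage 1: F_1 = 10^(3.90/10) = 2.455, G_1 = 10^(−3.90/10) = 0.4074
  Stage 2: F_2 = 10^(2.83/10) = 1.919, G_2 = 10^(21.3/10) = 134.9
  Stage 3: F_3 = 10^(4.89/10) = 3.083, G_3 = 10^(−4.34/10) = 0.3681
Friis cascade:
  F = 2.455 + (1.919 − 1)/0.4074 + (3.083 − 1)/54.95 = 4.748
NF = 10 log₁₀(4.748) = 6.76 dB

6.76 dB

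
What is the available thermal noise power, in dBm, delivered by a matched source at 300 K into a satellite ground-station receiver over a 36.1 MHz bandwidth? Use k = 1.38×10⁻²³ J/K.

P_n = kTB = 1.38×10⁻²³ × 300 × 3.61×10⁷ = 1.49×10⁻¹³ W
In dBm: 10 log₁₀(1.49×10⁻¹³ / 10⁻³) = −98.3 dBm

−98.3 dBm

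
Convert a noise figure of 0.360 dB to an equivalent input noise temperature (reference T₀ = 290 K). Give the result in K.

F = 10^(0.360/10) = 1.08643
T_e = (F − 1)·T₀ = (1.08643 − 1) × 290 = 25.1 K

25.1 K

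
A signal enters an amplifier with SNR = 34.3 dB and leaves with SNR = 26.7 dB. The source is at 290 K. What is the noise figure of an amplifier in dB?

7.6 dB

NF (dB) = SNR_in(dB) − SNR_out(dB) when the source is at T₀
NF = 34.3 − 26.7 = 7.6 dB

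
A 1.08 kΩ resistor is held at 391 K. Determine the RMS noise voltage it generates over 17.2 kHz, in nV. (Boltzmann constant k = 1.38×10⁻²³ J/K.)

633 nV

V_n = √(4kTRB)
4kTRB = 4 × 1.38×10⁻²³ × 391 × 1.08×10³ × 1.72×10⁴ = 4.01×10⁻¹³ V²
V_n = √(4.01×10⁻¹³) = 6.33×10⁻⁷ V = 633 nV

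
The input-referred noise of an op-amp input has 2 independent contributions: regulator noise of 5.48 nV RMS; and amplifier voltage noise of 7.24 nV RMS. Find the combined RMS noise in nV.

Uncorrelated sources add in power (mean-square): V_tot = √(ΣV_i²)
V_tot = √[(5.48×10⁻⁹)² + (7.24×10⁻⁹)²] = 9.08×10⁻⁹ V = 9.08 nV

9.08 nV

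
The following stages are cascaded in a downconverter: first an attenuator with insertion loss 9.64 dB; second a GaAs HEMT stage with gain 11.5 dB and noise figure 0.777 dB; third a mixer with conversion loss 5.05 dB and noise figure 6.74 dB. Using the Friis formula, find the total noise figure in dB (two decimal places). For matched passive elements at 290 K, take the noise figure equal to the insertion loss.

Convert to linear (a loss of L dB is a gain of −L dB): F_i = 10^(NF_i/10), G_i = 10^(G_i,dB/10)
  Stage 1: F_1 = 10^(9.64/10) = 9.204, G_1 = 10^(−9.64/10) = 0.1086
  Stage 2: F_2 = 10^(0.777/10) = 1.196, G_2 = 10^(11.5/10) = 14.13
  Stage 3: F_3 = 10^(6.74/10) = 4.721, G_3 = 10^(−5.05/10) = 0.3126
Friis cascade:
  F = 9.204 + (1.196 − 1)/0.1086 + (4.721 − 1)/1.535 = 13.43
NF = 10 log₁₀(13.43) = 11.28 dB

11.28 dB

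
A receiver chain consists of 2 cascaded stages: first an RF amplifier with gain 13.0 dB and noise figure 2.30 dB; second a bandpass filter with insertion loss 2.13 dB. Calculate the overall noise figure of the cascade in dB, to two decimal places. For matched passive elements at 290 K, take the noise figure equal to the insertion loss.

Convert to linear (a loss of L dB is a gain of −L dB): F_i = 10^(NF_i/10), G_i = 10^(G_i,dB/10)
  Stage 1: F_1 = 10^(2.30/10) = 1.698, G_1 = 10^(13.0/10) = 19.95
  Stage 2: F_2 = 10^(2.13/10) = 1.633, G_2 = 10^(−2.13/10) = 0.6124
Friis cascade:
  F = 1.698 + (1.633 − 1)/19.95 = 1.730
NF = 10 log₁₀(1.730) = 2.38 dB

2.38 dB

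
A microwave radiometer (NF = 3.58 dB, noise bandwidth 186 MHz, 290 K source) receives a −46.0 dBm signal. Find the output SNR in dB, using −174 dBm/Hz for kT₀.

Noise floor: N = −174 + 10 log₁₀(B) + NF
10 log₁₀(1.86×10⁸) = 82.7 dB
N = −174 + 82.7 + 3.58 = −87.72 dBm
SNR = P_sig − N = −46.0 − (−87.72) = 41.72 dB → 41.7 dB

41.7 dB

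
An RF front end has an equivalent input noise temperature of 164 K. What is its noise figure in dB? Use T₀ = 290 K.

F = 1 + T_e/T₀ = 1 + 164/290 = 1.56552
NF = 10 log₁₀(1.56552) = 1.95 dB

1.95 dB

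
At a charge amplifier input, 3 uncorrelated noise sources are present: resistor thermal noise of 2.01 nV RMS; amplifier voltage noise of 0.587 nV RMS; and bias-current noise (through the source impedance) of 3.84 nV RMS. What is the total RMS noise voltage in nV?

4.37 nV

Uncorrelated sources add in power (mean-square): V_tot = √(ΣV_i²)
V_tot = √[(2.01×10⁻⁹)² + (5.87×10⁻¹⁰)² + (3.84×10⁻⁹)²] = 4.37×10⁻⁹ V = 4.37 nV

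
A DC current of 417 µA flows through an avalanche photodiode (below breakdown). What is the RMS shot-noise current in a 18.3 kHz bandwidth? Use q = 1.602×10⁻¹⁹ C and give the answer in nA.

I_n = √(2qI·B)
2qI·B = 2 × 1.602×10⁻¹⁹ × 4.17×10⁻⁴ × 1.83×10⁴ = 2.45×10⁻¹⁸ A²
I_n = √(2.45×10⁻¹⁸) = 1.56×10⁻⁹ A = 1.56 nA

1.56 nA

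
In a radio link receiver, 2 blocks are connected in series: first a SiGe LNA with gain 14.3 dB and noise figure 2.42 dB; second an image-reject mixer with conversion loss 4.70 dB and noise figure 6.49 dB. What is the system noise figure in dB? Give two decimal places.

Convert to linear (a loss of L dB is a gain of −L dB): F_i = 10^(NF_i/10), G_i = 10^(G_i,dB/10)
  Stage 1: F_1 = 10^(2.42/10) = 1.746, G_1 = 10^(14.3/10) = 26.92
  Stage 2: F_2 = 10^(6.49/10) = 4.457, G_2 = 10^(−4.70/10) = 0.3388
Friis cascade:
  F = 1.746 + (4.457 − 1)/26.92 = 1.874
NF = 10 log₁₀(1.874) = 2.73 dB

2.73 dB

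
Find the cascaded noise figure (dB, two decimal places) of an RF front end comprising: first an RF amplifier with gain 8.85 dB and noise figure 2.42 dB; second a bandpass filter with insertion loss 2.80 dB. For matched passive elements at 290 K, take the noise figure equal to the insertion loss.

2.70 dB

Convert to linear (a loss of L dB is a gain of −L dB): F_i = 10^(NF_i/10), G_i = 10^(G_i,dB/10)
  Stage 1: F_1 = 10^(2.42/10) = 1.746, G_1 = 10^(8.85/10) = 7.674
  Stage 2: F_2 = 10^(2.80/10) = 1.905, G_2 = 10^(−2.80/10) = 0.5248
Friis cascade:
  F = 1.746 + (1.905 − 1)/7.674 = 1.864
NF = 10 log₁₀(1.864) = 2.70 dB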